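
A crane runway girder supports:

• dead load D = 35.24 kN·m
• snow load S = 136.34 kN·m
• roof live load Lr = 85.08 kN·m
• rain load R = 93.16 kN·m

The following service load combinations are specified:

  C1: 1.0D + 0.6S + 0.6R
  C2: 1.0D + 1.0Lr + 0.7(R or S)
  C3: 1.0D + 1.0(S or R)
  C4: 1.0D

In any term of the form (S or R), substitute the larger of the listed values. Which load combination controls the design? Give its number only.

(R or S) → S = 136.34 kN·m; (S or R) → S = 136.34 kN·m.
C1: 1.0(35.24) + 0.6(136.34) + 0.6(93.16) = 35.24 + 81.80 + 55.90 = 172.94
C2: 1.0(35.24) + 1.0(85.08) + 0.7(136.34) = 35.24 + 85.08 + 95.44 = 215.76
C3: 1.0(35.24) + 1.0(136.34) = 35.24 + 136.34 = 171.58
C4: 1.0(35.24) = 35.24
The largest value is 215.76 kN·m from combination 2.

Combination 2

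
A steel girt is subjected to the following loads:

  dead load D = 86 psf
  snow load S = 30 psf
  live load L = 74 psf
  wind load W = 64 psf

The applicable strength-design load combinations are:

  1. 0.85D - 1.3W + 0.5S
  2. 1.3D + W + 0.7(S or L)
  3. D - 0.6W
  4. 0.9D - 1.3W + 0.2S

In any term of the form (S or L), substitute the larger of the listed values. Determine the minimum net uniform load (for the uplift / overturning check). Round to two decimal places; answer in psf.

0.20 psf

(S or L) → L = 74 psf.
1. 0.85(86) - 1.3(64) + 0.5(30) = 73.10 - 83.20 + 15.00 = 4.90
2. 1.3(86) + 1.0(64) + 0.7(74) = 111.80 + 64.00 + 51.80 = 227.60
3. 1.0(86) - 0.6(64) = 86.00 - 38.40 = 47.60
4. 0.9(86) - 1.3(64) + 0.2(30) = 77.40 - 83.20 + 6.00 = 0.20
Combination 4 gives the minimum: 0.20 psf.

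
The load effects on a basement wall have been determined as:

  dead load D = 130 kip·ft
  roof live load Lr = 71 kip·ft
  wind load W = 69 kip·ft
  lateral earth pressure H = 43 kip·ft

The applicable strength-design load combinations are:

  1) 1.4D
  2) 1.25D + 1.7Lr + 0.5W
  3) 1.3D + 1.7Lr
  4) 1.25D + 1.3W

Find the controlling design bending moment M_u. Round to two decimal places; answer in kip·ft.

317.70 kip·ft

1) 1.4(130) = 182.00
2) 1.25(130) + 1.7(71) + 0.5(69) = 317.70
3) 1.3(130) + 1.7(71) = 289.70
4) 1.25(130) + 1.3(69) = 252.20
Combination 2 governs: M_u = 317.70 kip·ft.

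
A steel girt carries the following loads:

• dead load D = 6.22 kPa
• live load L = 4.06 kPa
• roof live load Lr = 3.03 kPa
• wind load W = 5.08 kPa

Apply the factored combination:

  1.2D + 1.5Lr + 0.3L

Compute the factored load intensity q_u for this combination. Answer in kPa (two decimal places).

1.2(6.22) + 1.5(3.03) + 0.3(4.06) = 7.46 + 4.55 + 1.22 = 13.23
q_u = 13.23 kPa.

13.23 kPa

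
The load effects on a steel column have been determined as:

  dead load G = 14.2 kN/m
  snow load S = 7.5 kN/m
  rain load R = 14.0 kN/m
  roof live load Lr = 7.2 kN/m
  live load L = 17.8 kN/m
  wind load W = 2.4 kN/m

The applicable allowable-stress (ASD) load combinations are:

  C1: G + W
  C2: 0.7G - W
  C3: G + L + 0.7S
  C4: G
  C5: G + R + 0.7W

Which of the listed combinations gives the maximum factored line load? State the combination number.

C1: 1.0(14.2) + 1.0(2.4) = 14.20 + 2.40 = 16.60
C2: 0.7(14.2) - 1.0(2.4) = 9.94 - 2.40 = 7.54
C3: 1.0(14.2) + 1.0(17.8) + 0.7(7.5) = 14.20 + 17.80 + 5.25 = 37.25
C4: 1.0(14.2) = 14.20
C5: 1.0(14.2) + 1.0(14.0) + 0.7(2.4) = 14.20 + 14.00 + 1.68 = 29.88
The largest value is 37.25 kN/m from combination 3.

Combination 3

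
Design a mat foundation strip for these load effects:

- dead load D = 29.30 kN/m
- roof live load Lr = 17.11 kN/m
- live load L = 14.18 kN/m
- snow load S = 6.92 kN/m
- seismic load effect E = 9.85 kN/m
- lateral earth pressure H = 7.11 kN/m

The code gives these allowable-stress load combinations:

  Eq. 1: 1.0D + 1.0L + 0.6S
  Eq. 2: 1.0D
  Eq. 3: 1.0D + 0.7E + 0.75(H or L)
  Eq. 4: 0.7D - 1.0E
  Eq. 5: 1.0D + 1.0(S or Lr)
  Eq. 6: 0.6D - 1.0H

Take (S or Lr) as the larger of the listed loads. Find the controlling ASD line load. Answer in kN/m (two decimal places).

47.63 kN/m

(H or L) → L = 14.18 kN/m; (S or Lr) → Lr = 17.11 kN/m.
Eq. 1: 1.0(29.30) + 1.0(14.18) + 0.6(6.92) = 29.30 + 14.18 + 4.15 = 47.63
Eq. 2: 1.0(29.30) = 29.30
Eq. 3: 1.0(29.30) + 0.7(9.85) + 0.75(14.18) = 46.83
Eq. 4: 0.7(29.30) - 1.0(9.85) = 20.51 - 9.85 = 10.66
Eq. 5: 1.0(29.30) + 1.0(17.11) = 29.30 + 17.11 = 46.41
Eq. 6: 0.6(29.30) - 1.0(7.11) = 17.58 - 7.11 = 10.47
The controlling combination is 1, giving 47.63 kN/m.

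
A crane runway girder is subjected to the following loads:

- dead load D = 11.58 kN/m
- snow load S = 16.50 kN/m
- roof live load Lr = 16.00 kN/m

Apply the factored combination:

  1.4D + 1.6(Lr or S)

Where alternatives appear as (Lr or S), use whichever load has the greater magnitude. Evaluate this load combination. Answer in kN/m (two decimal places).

(Lr or S) → S = 16.50 kN/m.
1.4(11.58) + 1.6(16.50) = 16.21 + 26.40 = 42.61
w_u = 42.61 kN/m.

42.61 kN/m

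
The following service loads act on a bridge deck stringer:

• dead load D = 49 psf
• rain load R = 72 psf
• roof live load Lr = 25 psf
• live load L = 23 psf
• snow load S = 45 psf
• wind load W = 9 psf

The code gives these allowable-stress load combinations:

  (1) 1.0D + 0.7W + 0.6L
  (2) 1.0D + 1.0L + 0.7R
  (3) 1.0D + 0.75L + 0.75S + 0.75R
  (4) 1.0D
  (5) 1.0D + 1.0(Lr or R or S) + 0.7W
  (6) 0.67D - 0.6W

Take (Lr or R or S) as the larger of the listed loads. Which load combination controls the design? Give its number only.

(Lr or R or S) → R = 72 psf.
(1) 1.0(49) + 0.7(9) + 0.6(23) = 69.10
(2) 1.0(49) + 1.0(23) + 0.7(72) = 122.40
(3) 1.0(49) + 0.75(23) + 0.75(45) + 0.75(72) = 154.00
(4) 1.0(49) = 49.00
(5) 1.0(49) + 1.0(72) + 0.7(9) = 127.30
(6) 0.67(49) - 0.6(9) = 27.43
The largest value is 154.00 psf from combination 3.

Combination 3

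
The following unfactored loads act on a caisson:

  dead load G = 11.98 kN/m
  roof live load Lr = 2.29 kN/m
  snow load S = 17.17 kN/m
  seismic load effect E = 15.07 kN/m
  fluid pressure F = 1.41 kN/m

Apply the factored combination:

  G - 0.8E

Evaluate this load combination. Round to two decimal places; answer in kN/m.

-0.08 kN/m

1.0(11.98) - 0.8(15.07) = 11.98 - 12.06 = -0.08
w_u = -0.08 kN/m.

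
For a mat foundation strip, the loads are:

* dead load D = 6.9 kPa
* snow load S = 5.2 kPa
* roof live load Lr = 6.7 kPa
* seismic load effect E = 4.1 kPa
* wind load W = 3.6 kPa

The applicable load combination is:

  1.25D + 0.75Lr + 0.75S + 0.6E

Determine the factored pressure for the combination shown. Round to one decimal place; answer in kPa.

20.0 kPa

1.25(6.9) + 0.75(6.7) + 0.75(5.2) + 0.6(4.1) = 8.6 + 5.0 + 3.9 + 2.5 = 20.0
p_u = 20.0 kPa.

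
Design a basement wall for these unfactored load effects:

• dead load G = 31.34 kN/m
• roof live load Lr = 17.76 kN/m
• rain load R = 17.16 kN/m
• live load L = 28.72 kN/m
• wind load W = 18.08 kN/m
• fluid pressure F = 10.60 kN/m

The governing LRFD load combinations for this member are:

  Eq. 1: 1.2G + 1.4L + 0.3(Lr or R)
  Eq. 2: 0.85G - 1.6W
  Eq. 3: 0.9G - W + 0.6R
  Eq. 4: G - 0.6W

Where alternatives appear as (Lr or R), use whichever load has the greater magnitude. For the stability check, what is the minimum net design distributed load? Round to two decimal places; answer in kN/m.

(Lr or R) → Lr = 17.76 kN/m.
Eq. 1: 1.2(31.34) + 1.4(28.72) + 0.3(17.76) = 83.14
Eq. 2: 0.85(31.34) - 1.6(18.08) = 26.64 - 28.93 = -2.29
Eq. 3: 0.9(31.34) - 1.0(18.08) + 0.6(17.16) = 20.42
Eq. 4: 1.0(31.34) - 0.6(18.08) = 31.34 - 10.85 = 20.49
Combination 2 gives the minimum: -2.29 kN/m.

-2.29 kN/m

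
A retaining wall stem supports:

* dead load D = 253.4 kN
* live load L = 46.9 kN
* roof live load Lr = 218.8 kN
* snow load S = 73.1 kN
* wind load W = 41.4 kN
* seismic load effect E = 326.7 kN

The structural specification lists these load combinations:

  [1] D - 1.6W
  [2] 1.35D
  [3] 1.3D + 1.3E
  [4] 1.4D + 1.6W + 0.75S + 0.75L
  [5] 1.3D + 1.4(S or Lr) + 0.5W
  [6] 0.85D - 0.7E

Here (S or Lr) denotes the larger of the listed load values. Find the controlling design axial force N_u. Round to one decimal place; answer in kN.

(S or Lr) → Lr = 218.8 kN.
[1] 1.0(253.4) - 1.6(41.4) = 187.2
[2] 1.35(253.4) = 342.1
[3] 1.3(253.4) + 1.3(326.7) = 754.1
[4] 1.4(253.4) + 1.6(41.4) + 0.75(73.1) + 0.75(46.9) = 511.0
[5] 1.3(253.4) + 1.4(218.8) + 0.5(41.4) = 656.4
[6] 0.85(253.4) - 0.7(326.7) = -13.3
Combination 3 governs: N_u = 754.1 kN.

754.1 kN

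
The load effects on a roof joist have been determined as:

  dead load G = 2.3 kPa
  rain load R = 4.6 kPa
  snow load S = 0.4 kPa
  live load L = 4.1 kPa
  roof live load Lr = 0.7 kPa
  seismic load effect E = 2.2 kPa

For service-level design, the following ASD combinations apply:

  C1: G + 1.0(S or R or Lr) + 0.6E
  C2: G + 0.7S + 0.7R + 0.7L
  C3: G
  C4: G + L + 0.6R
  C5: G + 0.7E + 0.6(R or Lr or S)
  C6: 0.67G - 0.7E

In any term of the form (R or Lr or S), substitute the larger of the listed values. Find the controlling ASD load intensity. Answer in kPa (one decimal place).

9.2 kPa

(S or R or Lr) → R = 4.6 kPa; (R or Lr or S) → R = 4.6 kPa.
C1: 1.0(2.3) + 1.0(4.6) + 0.6(2.2) = 8.2
C2: 1.0(2.3) + 0.7(0.4) + 0.7(4.6) + 0.7(4.1) = 8.7
C3: 1.0(2.3) = 2.3
C4: 1.0(2.3) + 1.0(4.1) + 0.6(4.6) = 9.2
C5: 1.0(2.3) + 0.7(2.2) + 0.6(4.6) = 6.6
C6: 0.67(2.3) - 0.7(2.2) = 0.0
Maximum is from combination 4.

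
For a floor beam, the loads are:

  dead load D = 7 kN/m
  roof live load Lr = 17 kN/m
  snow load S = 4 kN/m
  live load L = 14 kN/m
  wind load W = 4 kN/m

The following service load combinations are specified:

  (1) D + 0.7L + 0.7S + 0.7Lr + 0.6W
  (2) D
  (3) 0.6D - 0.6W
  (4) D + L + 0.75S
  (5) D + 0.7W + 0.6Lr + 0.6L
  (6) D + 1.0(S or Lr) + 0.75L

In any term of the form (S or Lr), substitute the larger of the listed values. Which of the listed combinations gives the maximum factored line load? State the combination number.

(S or Lr) → Lr = 17 kN/m.
(1) 1.0(7) + 0.7(14) + 0.7(4) + 0.7(17) + 0.6(4) = 7.00 + 9.80 + 2.80 + 11.90 + 2.40 = 33.90
(2) 1.0(7) = 7.00
(3) 0.6(7) - 0.6(4) = 4.20 - 2.40 = 1.80
(4) 1.0(7) + 1.0(14) + 0.75(4) = 7.00 + 14.00 + 3.00 = 24.00
(5) 1.0(7) + 0.7(4) + 0.6(17) + 0.6(14) = 7.00 + 2.80 + 10.20 + 8.40 = 28.40
(6) 1.0(7) + 1.0(17) + 0.75(14) = 7.00 + 17.00 + 10.50 = 34.50
The largest value is 34.50 kN/m from combination 6.

Combination 6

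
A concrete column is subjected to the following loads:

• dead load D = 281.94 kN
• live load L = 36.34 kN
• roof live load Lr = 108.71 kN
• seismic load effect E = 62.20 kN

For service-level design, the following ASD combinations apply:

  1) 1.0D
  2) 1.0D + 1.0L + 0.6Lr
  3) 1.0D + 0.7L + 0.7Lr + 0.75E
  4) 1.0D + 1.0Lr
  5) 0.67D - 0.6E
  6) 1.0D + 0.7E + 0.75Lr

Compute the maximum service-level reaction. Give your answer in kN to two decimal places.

1) 1.0(281.94) = 281.94
2) 1.0(281.94) + 1.0(36.34) + 0.6(108.71) = 383.51
3) 1.0(281.94) + 0.7(36.34) + 0.7(108.71) + 0.75(62.20) = 430.13
4) 1.0(281.94) + 1.0(108.71) = 390.65
5) 0.67(281.94) - 0.6(62.20) = 151.58
6) 1.0(281.94) + 0.7(62.20) + 0.75(108.71) = 407.01
Maximum is from combination 3.

430.13 kN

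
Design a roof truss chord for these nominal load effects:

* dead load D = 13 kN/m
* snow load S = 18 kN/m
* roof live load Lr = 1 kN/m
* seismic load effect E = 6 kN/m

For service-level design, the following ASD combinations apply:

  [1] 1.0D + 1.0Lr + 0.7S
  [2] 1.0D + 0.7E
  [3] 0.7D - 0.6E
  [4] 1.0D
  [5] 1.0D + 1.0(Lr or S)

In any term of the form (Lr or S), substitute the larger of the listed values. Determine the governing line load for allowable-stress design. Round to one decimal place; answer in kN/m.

31.0 kN/m

(Lr or S) → S = 18 kN/m.
[1] 1.0(13) + 1.0(1) + 0.7(18) = 13.0 + 1.0 + 12.6 = 26.6
[2] 1.0(13) + 0.7(6) = 13.0 + 4.2 = 17.2
[3] 0.7(13) - 0.6(6) = 9.1 - 3.6 = 5.5
[4] 1.0(13) = 13.0
[5] 1.0(13) + 1.0(18) = 13.0 + 18.0 = 31.0
Maximum is from combination 5.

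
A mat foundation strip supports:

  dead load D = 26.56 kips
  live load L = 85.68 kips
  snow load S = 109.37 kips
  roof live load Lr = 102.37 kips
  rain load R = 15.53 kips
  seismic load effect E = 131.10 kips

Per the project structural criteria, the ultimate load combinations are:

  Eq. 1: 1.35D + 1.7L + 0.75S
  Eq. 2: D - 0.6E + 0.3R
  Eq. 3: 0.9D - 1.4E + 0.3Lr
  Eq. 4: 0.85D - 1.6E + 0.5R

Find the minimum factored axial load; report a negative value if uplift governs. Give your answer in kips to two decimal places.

Eq. 1: 1.35(26.56) + 1.7(85.68) + 0.75(109.37) = 263.54
Eq. 2: 1.0(26.56) - 0.6(131.10) + 0.3(15.53) = 26.56 - 78.66 + 4.66 = -47.44
Eq. 3: 0.9(26.56) - 1.4(131.10) + 0.3(102.37) = 23.90 - 183.54 + 30.71 = -128.93
Eq. 4: 0.85(26.56) - 1.6(131.10) + 0.5(15.53) = -179.42
Combination 4 gives the minimum: -179.42 kips.

-179.42 kips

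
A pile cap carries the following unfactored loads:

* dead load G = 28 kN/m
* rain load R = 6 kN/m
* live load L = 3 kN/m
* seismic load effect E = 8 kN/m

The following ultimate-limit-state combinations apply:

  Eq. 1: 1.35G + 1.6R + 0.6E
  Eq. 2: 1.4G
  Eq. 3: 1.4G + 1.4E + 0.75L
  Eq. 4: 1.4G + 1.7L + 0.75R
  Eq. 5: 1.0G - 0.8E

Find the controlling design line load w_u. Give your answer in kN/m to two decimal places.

Eq. 1: 1.35(28) + 1.6(6) + 0.6(8) = 37.80 + 9.60 + 4.80 = 52.20
Eq. 2: 1.4(28) = 39.20
Eq. 3: 1.4(28) + 1.4(8) + 0.75(3) = 39.20 + 11.20 + 2.25 = 52.65
Eq. 4: 1.4(28) + 1.7(3) + 0.75(6) = 39.20 + 5.10 + 4.50 = 48.80
Eq. 5: 1.0(28) - 0.8(8) = 28.00 - 6.40 = 21.60
The controlling combination is 3, giving 52.65 kN/m.

52.65 kN/m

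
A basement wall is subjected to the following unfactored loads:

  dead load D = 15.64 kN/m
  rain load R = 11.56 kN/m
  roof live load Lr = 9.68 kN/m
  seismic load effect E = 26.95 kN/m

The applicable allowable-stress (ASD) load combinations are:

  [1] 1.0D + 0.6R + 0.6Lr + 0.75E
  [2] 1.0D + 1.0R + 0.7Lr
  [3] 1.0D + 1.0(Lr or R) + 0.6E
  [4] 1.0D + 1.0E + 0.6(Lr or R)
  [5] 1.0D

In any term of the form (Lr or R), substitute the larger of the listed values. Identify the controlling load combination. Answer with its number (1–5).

(Lr or R) → R = 11.56 kN/m.
[1] 1.0(15.64) + 0.6(11.56) + 0.6(9.68) + 0.75(26.95) = 48.60
[2] 1.0(15.64) + 1.0(11.56) + 0.7(9.68) = 33.98
[3] 1.0(15.64) + 1.0(11.56) + 0.6(26.95) = 43.37
[4] 1.0(15.64) + 1.0(26.95) + 0.6(11.56) = 49.53
[5] 1.0(15.64) = 15.64
The largest value is 49.53 kN/m from combination 4.

Combination 4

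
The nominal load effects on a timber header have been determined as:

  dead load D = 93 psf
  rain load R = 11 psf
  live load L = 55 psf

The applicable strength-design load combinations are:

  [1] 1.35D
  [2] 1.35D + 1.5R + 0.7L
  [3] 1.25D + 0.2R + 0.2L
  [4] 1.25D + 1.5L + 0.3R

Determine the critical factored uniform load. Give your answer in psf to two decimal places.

202.05 psf

[1] 1.35(93) = 125.55
[2] 1.35(93) + 1.5(11) + 0.7(55) = 125.55 + 16.50 + 38.50 = 180.55
[3] 1.25(93) + 0.2(11) + 0.2(55) = 116.25 + 2.20 + 11.00 = 129.45
[4] 1.25(93) + 1.5(55) + 0.3(11) = 116.25 + 82.50 + 3.30 = 202.05
The controlling combination is 4, giving 202.05 psf.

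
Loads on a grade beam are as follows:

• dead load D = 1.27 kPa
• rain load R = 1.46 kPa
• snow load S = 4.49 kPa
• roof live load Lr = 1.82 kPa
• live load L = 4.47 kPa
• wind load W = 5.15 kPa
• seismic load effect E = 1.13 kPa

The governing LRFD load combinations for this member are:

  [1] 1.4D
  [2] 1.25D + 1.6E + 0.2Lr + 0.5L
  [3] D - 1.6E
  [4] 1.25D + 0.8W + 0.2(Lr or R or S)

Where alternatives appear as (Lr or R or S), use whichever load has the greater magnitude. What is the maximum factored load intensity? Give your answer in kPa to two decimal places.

6.61 kPa

(Lr or R or S) → S = 4.49 kPa.
[1] 1.4(1.27) = 1.78
[2] 1.25(1.27) + 1.6(1.13) + 0.2(1.82) + 0.5(4.47) = 5.99
[3] 1.0(1.27) - 1.6(1.13) = 1.27 - 1.81 = -0.54
[4] 1.25(1.27) + 0.8(5.15) + 0.2(4.49) = 1.59 + 4.12 + 0.90 = 6.61
Combination 4 governs: q_u = 6.61 kPa.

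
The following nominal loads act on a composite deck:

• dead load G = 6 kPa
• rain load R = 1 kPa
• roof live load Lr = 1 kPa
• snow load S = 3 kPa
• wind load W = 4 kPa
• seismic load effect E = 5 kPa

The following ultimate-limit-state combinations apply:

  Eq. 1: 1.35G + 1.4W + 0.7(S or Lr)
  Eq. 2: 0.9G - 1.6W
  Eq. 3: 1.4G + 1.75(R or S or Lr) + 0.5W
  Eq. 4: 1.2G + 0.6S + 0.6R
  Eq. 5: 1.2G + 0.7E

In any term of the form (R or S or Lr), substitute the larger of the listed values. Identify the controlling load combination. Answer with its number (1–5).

(S or Lr) → S = 3 kPa; (R or S or Lr) → S = 3 kPa.
Eq. 1: 1.35(6) + 1.4(4) + 0.7(3) = 15.80
Eq. 2: 0.9(6) - 1.6(4) = -1.00
Eq. 3: 1.4(6) + 1.75(3) + 0.5(4) = 15.65
Eq. 4: 1.2(6) + 0.6(3) + 0.6(1) = 9.60
Eq. 5: 1.2(6) + 0.7(5) = 10.70
The largest value is 15.80 kPa from combination 1.

Combination 1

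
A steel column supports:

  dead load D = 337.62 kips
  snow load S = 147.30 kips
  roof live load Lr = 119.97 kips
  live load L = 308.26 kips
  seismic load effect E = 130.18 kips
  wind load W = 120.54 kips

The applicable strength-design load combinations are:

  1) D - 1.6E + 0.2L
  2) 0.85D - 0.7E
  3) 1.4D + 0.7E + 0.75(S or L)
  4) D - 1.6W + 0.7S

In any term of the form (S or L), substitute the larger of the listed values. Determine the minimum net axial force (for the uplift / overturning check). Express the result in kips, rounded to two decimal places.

(S or L) → L = 308.26 kips.
1) 1.0(337.62) - 1.6(130.18) + 0.2(308.26) = 190.98
2) 0.85(337.62) - 0.7(130.18) = 195.85
3) 1.4(337.62) + 0.7(130.18) + 0.75(308.26) = 794.99
4) 1.0(337.62) - 1.6(120.54) + 0.7(147.30) = 247.87
Combination 1 gives the minimum: 190.98 kips.

190.98 kips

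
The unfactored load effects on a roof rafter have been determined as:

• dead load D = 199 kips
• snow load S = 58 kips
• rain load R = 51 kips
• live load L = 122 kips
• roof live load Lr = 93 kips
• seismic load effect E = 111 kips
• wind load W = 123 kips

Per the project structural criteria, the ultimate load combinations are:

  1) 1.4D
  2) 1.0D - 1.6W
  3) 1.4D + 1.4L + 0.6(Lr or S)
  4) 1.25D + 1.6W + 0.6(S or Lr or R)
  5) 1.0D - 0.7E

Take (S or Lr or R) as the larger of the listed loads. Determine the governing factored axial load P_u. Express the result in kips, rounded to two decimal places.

505.20 kips

(Lr or S) → Lr = 93 kips; (S or Lr or R) → Lr = 93 kips.
1) 1.4(199) = 278.60
2) 1.0(199) - 1.6(123) = 199.00 - 196.80 = 2.20
3) 1.4(199) + 1.4(122) + 0.6(93) = 278.60 + 170.80 + 55.80 = 505.20
4) 1.25(199) + 1.6(123) + 0.6(93) = 248.75 + 196.80 + 55.80 = 501.35
5) 1.0(199) - 0.7(111) = 199.00 - 77.70 = 121.30
The controlling combination is 3, giving 505.20 kips.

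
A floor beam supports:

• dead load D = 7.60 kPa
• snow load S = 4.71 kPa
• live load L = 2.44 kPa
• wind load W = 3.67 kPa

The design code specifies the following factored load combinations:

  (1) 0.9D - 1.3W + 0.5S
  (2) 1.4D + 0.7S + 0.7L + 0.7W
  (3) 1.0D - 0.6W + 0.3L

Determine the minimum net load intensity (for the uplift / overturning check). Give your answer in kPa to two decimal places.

4.42 kPa

(1) 0.9(7.60) - 1.3(3.67) + 0.5(4.71) = 4.42
(2) 1.4(7.60) + 0.7(4.71) + 0.7(2.44) + 0.7(3.67) = 18.21
(3) 1.0(7.60) - 0.6(3.67) + 0.3(2.44) = 7.60 - 2.20 + 0.73 = 6.13
Combination 1 gives the minimum: 4.42 kPa.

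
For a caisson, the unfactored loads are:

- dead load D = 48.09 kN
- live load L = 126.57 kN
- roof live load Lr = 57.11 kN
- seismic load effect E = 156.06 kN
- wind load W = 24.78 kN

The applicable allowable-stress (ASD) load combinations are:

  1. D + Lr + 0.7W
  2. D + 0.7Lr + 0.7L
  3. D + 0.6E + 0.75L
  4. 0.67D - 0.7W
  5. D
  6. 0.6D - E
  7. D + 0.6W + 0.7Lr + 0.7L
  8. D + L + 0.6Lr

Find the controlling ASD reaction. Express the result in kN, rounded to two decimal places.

1. 1.0(48.09) + 1.0(57.11) + 0.7(24.78) = 122.55
2. 1.0(48.09) + 0.7(57.11) + 0.7(126.57) = 176.67
3. 1.0(48.09) + 0.6(156.06) + 0.75(126.57) = 236.65
4. 0.67(48.09) - 0.7(24.78) = 14.87
5. 1.0(48.09) = 48.09
6. 0.6(48.09) - 1.0(156.06) = -127.21
7. 1.0(48.09) + 0.6(24.78) + 0.7(57.11) + 0.7(126.57) = 191.53
8. 1.0(48.09) + 1.0(126.57) + 0.6(57.11) = 208.93
Combination 3 governs: V = 236.65 kN.

236.65 kN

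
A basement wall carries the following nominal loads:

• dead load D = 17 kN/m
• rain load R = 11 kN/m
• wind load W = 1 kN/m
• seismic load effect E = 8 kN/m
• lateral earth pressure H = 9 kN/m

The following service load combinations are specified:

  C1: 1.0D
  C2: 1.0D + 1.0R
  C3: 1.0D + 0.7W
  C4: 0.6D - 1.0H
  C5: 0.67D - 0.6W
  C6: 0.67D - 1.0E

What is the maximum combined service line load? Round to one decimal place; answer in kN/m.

C1: 1.0(17) = 17.0
C2: 1.0(17) + 1.0(11) = 17.0 + 11.0 = 28.0
C3: 1.0(17) + 0.7(1) = 17.0 + 0.7 = 17.7
C4: 0.6(17) - 1.0(9) = 10.2 - 9.0 = 1.2
C5: 0.67(17) - 0.6(1) = 11.4 - 0.6 = 10.8
C6: 0.67(17) - 1.0(8) = 11.4 - 8.0 = 3.4
Maximum is from combination 2.

28.0 kN/m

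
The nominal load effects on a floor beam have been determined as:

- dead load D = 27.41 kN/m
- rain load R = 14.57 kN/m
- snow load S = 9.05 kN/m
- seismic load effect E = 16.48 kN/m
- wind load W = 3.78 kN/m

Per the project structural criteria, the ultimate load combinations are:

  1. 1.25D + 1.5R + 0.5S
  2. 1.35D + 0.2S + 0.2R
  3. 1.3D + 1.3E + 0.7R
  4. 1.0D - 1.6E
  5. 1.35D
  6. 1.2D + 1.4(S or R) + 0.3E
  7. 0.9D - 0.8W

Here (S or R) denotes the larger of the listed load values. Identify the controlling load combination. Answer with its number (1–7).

Combination 3

(S or R) → R = 14.57 kN/m.
1. 1.25(27.41) + 1.5(14.57) + 0.5(9.05) = 60.64
2. 1.35(27.41) + 0.2(9.05) + 0.2(14.57) = 41.73
3. 1.3(27.41) + 1.3(16.48) + 0.7(14.57) = 67.26
4. 1.0(27.41) - 1.6(16.48) = 27.41 - 26.37 = 1.04
5. 1.35(27.41) = 37.00
6. 1.2(27.41) + 1.4(14.57) + 0.3(16.48) = 32.89 + 20.40 + 4.94 = 58.23
7. 0.9(27.41) - 0.8(3.78) = 24.67 - 3.02 = 21.65
The largest value is 67.26 kN/m from combination 3.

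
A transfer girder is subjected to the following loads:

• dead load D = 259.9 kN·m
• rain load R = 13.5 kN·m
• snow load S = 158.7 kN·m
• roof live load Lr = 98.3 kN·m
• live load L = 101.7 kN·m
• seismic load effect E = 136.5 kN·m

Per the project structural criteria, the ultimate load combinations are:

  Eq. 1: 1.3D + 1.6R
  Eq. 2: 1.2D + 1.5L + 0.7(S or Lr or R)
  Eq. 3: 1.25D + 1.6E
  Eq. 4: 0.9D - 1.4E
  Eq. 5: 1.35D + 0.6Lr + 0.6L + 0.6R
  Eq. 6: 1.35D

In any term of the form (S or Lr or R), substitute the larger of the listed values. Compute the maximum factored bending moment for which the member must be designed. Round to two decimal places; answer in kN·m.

575.52 kN·m

(S or Lr or R) → S = 158.7 kN·m.
Eq. 1: 1.3(259.9) + 1.6(13.5) = 337.87 + 21.60 = 359.47
Eq. 2: 1.2(259.9) + 1.5(101.7) + 0.7(158.7) = 311.88 + 152.55 + 111.09 = 575.52
Eq. 3: 1.25(259.9) + 1.6(136.5) = 324.88 + 218.40 = 543.28
Eq. 4: 0.9(259.9) - 1.4(136.5) = 233.91 - 191.10 = 42.81
Eq. 5: 1.35(259.9) + 0.6(98.3) + 0.6(101.7) + 0.6(13.5) = 350.87 + 58.98 + 61.02 + 8.10 = 478.97
Eq. 6: 1.35(259.9) = 350.87
Combination 2 governs: M_u = 575.52 kN·m.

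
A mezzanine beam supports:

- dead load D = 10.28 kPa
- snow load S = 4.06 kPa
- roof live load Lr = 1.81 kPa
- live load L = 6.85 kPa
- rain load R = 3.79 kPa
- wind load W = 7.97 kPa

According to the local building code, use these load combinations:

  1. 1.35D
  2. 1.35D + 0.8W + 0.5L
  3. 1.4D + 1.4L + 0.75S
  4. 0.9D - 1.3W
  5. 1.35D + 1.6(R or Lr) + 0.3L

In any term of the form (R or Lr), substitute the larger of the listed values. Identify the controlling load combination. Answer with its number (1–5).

Combination 3

(R or Lr) → R = 3.79 kPa.
1. 1.35(10.28) = 13.88
2. 1.35(10.28) + 0.8(7.97) + 0.5(6.85) = 23.68
3. 1.4(10.28) + 1.4(6.85) + 0.75(4.06) = 27.03
4. 0.9(10.28) - 1.3(7.97) = -1.11
5. 1.35(10.28) + 1.6(3.79) + 0.3(6.85) = 22.00
The largest value is 27.03 kPa from combination 3.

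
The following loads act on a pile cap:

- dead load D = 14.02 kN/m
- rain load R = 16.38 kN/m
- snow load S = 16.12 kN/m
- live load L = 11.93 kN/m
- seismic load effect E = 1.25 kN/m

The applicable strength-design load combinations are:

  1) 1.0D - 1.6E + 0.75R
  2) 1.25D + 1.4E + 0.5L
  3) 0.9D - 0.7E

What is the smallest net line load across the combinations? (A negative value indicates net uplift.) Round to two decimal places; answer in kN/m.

11.74 kN/m

1) 1.0(14.02) - 1.6(1.25) + 0.75(16.38) = 24.31
2) 1.25(14.02) + 1.4(1.25) + 0.5(11.93) = 25.24
3) 0.9(14.02) - 0.7(1.25) = 11.74
Combination 3 gives the minimum: 11.74 kN/m.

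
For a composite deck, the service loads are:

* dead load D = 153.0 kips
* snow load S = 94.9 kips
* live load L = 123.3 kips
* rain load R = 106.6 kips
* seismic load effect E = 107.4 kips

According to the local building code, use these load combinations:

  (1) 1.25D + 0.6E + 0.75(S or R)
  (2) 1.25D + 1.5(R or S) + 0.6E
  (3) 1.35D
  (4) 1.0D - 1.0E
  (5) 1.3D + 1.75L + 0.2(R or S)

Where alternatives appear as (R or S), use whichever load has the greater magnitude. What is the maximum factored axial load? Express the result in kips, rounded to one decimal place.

436.0 kips

(S or R) → R = 106.6 kips; (R or S) → R = 106.6 kips.
(1) 1.25(153.0) + 0.6(107.4) + 0.75(106.6) = 335.6
(2) 1.25(153.0) + 1.5(106.6) + 0.6(107.4) = 415.6
(3) 1.35(153.0) = 206.6
(4) 1.0(153.0) - 1.0(107.4) = 45.6
(5) 1.3(153.0) + 1.75(123.3) + 0.2(106.6) = 436.0
Maximum is from combination 5.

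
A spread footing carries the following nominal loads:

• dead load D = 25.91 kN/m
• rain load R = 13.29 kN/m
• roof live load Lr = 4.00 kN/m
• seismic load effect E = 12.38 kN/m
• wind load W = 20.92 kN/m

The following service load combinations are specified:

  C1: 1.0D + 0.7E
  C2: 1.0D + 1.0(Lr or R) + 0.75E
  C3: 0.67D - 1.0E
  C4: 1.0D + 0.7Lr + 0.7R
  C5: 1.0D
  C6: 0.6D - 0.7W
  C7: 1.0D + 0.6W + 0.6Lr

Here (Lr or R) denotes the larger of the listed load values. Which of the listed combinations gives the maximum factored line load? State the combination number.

Combination 2

(Lr or R) → R = 13.29 kN/m.
C1: 1.0(25.91) + 0.7(12.38) = 25.91 + 8.67 = 34.58
C2: 1.0(25.91) + 1.0(13.29) + 0.75(12.38) = 25.91 + 13.29 + 9.29 = 48.49
C3: 0.67(25.91) - 1.0(12.38) = 17.36 - 12.38 = 4.98
C4: 1.0(25.91) + 0.7(4.00) + 0.7(13.29) = 25.91 + 2.80 + 9.30 = 38.01
C5: 1.0(25.91) = 25.91
C6: 0.6(25.91) - 0.7(20.92) = 0.90
C7: 1.0(25.91) + 0.6(20.92) + 0.6(4.00) = 25.91 + 12.55 + 2.40 = 40.86
The largest value is 48.49 kN/m from combination 2.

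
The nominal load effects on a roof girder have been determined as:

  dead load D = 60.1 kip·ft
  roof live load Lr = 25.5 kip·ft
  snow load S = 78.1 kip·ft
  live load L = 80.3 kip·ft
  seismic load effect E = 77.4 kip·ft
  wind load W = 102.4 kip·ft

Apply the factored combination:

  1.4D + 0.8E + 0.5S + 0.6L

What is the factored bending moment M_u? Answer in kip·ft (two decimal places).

1.4(60.1) + 0.8(77.4) + 0.5(78.1) + 0.6(80.3) = 233.29
M_u = 233.29 kip·ft.

233.29 kip·ft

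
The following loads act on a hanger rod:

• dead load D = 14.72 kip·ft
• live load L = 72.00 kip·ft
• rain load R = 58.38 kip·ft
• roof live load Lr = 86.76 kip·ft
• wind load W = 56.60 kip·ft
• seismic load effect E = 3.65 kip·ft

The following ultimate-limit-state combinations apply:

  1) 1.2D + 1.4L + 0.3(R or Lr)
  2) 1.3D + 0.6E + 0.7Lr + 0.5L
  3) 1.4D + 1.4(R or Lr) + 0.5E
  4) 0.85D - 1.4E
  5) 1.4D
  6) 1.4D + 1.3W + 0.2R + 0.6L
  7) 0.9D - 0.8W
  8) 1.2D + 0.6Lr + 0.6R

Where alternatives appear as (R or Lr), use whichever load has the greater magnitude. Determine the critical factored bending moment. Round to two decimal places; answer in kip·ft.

(R or Lr) → Lr = 86.76 kip·ft.
1) 1.2(14.72) + 1.4(72.00) + 0.3(86.76) = 17.66 + 100.80 + 26.03 = 144.49
2) 1.3(14.72) + 0.6(3.65) + 0.7(86.76) + 0.5(72.00) = 19.14 + 2.19 + 60.73 + 36.00 = 118.06
3) 1.4(14.72) + 1.4(86.76) + 0.5(3.65) = 20.61 + 121.46 + 1.83 = 143.90
4) 0.85(14.72) - 1.4(3.65) = 12.51 - 5.11 = 7.40
5) 1.4(14.72) = 20.61
6) 1.4(14.72) + 1.3(56.60) + 0.2(58.38) + 0.6(72.00) = 149.06
7) 0.9(14.72) - 0.8(56.60) = 13.25 - 45.28 = -32.03
8) 1.2(14.72) + 0.6(86.76) + 0.6(58.38) = 17.66 + 52.06 + 35.03 = 104.75
Maximum is from combination 6.

149.06 kip·ft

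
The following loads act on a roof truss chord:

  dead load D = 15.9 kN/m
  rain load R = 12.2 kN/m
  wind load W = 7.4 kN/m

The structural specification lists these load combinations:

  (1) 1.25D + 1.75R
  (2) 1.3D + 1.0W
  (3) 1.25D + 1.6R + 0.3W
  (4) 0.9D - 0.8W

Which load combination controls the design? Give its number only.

(1) 1.25(15.9) + 1.75(12.2) = 19.88 + 21.35 = 41.23
(2) 1.3(15.9) + 1.0(7.4) = 20.67 + 7.40 = 28.07
(3) 1.25(15.9) + 1.6(12.2) + 0.3(7.4) = 19.88 + 19.52 + 2.22 = 41.62
(4) 0.9(15.9) - 0.8(7.4) = 14.31 - 5.92 = 8.39
The largest value is 41.62 kN/m from combination 3.

Combination 3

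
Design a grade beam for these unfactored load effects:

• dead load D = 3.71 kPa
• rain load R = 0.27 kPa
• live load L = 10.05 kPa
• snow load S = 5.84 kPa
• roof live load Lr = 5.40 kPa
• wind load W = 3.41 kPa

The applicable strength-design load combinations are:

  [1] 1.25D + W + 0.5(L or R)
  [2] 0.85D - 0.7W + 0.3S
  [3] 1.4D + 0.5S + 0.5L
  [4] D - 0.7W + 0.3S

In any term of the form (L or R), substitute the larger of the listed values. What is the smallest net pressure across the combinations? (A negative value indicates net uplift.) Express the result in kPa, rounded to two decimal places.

2.52 kPa

(L or R) → L = 10.05 kPa.
[1] 1.25(3.71) + 1.0(3.41) + 0.5(10.05) = 13.07
[2] 0.85(3.71) - 0.7(3.41) + 0.3(5.84) = 2.52
[3] 1.4(3.71) + 0.5(5.84) + 0.5(10.05) = 5.19 + 2.92 + 5.03 = 13.14
[4] 1.0(3.71) - 0.7(3.41) + 0.3(5.84) = 3.08
Combination 2 gives the minimum: 2.52 kPa.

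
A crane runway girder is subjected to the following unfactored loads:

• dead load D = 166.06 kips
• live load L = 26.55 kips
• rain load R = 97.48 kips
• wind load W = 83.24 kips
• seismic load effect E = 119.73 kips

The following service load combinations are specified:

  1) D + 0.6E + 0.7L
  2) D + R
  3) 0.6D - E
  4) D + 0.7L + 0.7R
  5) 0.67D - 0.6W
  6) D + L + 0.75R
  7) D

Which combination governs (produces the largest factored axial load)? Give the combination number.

1) 1.0(166.06) + 0.6(119.73) + 0.7(26.55) = 256.48
2) 1.0(166.06) + 1.0(97.48) = 166.06 + 97.48 = 263.54
3) 0.6(166.06) - 1.0(119.73) = 99.64 - 119.73 = -20.09
4) 1.0(166.06) + 0.7(26.55) + 0.7(97.48) = 252.88
5) 0.67(166.06) - 0.6(83.24) = 111.26 - 49.94 = 61.32
6) 1.0(166.06) + 1.0(26.55) + 0.75(97.48) = 166.06 + 26.55 + 73.11 = 265.72
7) 1.0(166.06) = 166.06
The largest value is 265.72 kips from combination 6.

Combination 6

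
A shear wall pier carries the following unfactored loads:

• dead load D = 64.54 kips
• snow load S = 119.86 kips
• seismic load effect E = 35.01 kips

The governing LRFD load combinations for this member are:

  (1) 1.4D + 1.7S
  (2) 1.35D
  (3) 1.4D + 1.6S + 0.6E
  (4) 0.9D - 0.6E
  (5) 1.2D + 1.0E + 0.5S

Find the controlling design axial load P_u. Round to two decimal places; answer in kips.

303.14 kips

(1) 1.4(64.54) + 1.7(119.86) = 90.36 + 203.76 = 294.12
(2) 1.35(64.54) = 87.13
(3) 1.4(64.54) + 1.6(119.86) + 0.6(35.01) = 303.14
(4) 0.9(64.54) - 0.6(35.01) = 58.09 - 21.01 = 37.08
(5) 1.2(64.54) + 1.0(35.01) + 0.5(119.86) = 77.45 + 35.01 + 59.93 = 172.39
Maximum is from combination 3.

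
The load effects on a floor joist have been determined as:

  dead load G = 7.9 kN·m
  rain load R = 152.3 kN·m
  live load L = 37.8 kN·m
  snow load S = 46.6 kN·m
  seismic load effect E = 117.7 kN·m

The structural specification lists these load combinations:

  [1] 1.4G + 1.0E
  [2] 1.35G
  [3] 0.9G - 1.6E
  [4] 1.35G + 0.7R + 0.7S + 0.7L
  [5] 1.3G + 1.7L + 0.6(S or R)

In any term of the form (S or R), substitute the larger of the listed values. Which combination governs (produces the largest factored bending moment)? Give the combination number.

(S or R) → R = 152.3 kN·m.
[1] 1.4(7.9) + 1.0(117.7) = 11.1 + 117.7 = 128.8
[2] 1.35(7.9) = 10.7
[3] 0.9(7.9) - 1.6(117.7) = 7.1 - 188.3 = -181.2
[4] 1.35(7.9) + 0.7(152.3) + 0.7(46.6) + 0.7(37.8) = 10.7 + 106.6 + 32.6 + 26.5 = 176.4
[5] 1.3(7.9) + 1.7(37.8) + 0.6(152.3) = 165.9
The largest value is 176.4 kN·m from combination 4.

Combination 4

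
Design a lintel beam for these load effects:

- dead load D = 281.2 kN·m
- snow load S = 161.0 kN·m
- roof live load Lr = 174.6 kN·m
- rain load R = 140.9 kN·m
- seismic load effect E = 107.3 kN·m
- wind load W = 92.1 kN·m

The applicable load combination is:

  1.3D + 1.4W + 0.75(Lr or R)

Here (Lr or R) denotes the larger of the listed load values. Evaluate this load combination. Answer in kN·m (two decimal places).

(Lr or R) → Lr = 174.6 kN·m.
1.3(281.2) + 1.4(92.1) + 0.75(174.6) = 625.45
M_u = 625.45 kN·m.

625.45 kN·m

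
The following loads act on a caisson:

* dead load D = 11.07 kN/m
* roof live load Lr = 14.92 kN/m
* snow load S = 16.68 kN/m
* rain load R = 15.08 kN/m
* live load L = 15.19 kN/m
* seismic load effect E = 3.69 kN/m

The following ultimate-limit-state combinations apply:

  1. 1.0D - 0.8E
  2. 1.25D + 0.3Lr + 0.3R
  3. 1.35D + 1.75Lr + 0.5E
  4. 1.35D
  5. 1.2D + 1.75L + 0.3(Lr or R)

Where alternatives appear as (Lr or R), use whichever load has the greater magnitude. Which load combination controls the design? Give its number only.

(Lr or R) → R = 15.08 kN/m.
1. 1.0(11.07) - 0.8(3.69) = 11.07 - 2.95 = 8.12
2. 1.25(11.07) + 0.3(14.92) + 0.3(15.08) = 13.84 + 4.48 + 4.52 = 22.84
3. 1.35(11.07) + 1.75(14.92) + 0.5(3.69) = 14.94 + 26.11 + 1.85 = 42.90
4. 1.35(11.07) = 14.94
5. 1.2(11.07) + 1.75(15.19) + 0.3(15.08) = 44.39
The largest value is 44.39 kN/m from combination 5.

Combination 5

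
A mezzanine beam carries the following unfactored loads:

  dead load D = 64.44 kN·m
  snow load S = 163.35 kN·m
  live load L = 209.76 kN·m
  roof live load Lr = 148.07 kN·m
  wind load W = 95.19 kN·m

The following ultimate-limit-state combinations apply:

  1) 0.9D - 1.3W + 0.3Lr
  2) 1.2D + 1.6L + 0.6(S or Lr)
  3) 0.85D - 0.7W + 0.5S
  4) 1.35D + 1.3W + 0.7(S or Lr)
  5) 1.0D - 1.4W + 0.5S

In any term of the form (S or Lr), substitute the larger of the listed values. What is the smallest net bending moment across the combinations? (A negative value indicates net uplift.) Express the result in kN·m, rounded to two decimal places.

-21.33 kN·m

(S or Lr) → S = 163.35 kN·m.
1) 0.9(64.44) - 1.3(95.19) + 0.3(148.07) = 58.00 - 123.75 + 44.42 = -21.33
2) 1.2(64.44) + 1.6(209.76) + 0.6(163.35) = 510.95
3) 0.85(64.44) - 0.7(95.19) + 0.5(163.35) = 54.77 - 66.63 + 81.68 = 69.82
4) 1.35(64.44) + 1.3(95.19) + 0.7(163.35) = 86.99 + 123.75 + 114.35 = 325.09
5) 1.0(64.44) - 1.4(95.19) + 0.5(163.35) = 64.44 - 133.27 + 81.68 = 12.85
Combination 1 gives the minimum: -21.33 kN·m.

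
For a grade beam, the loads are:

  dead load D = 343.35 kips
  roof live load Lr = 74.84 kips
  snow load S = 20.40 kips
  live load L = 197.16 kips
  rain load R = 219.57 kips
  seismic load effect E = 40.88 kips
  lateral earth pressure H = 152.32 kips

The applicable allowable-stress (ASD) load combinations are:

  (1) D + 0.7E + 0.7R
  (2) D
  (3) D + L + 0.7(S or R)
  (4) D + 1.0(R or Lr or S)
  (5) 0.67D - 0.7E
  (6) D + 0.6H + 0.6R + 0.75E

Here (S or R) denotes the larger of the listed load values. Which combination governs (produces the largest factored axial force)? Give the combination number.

Combination 3

(S or R) → R = 219.57 kips; (R or Lr or S) → R = 219.57 kips.
(1) 1.0(343.35) + 0.7(40.88) + 0.7(219.57) = 343.35 + 28.62 + 153.70 = 525.67
(2) 1.0(343.35) = 343.35
(3) 1.0(343.35) + 1.0(197.16) + 0.7(219.57) = 343.35 + 197.16 + 153.70 = 694.21
(4) 1.0(343.35) + 1.0(219.57) = 343.35 + 219.57 = 562.92
(5) 0.67(343.35) - 0.7(40.88) = 201.43
(6) 1.0(343.35) + 0.6(152.32) + 0.6(219.57) + 0.75(40.88) = 343.35 + 91.39 + 131.74 + 30.66 = 597.14
The largest value is 694.21 kips from combination 3.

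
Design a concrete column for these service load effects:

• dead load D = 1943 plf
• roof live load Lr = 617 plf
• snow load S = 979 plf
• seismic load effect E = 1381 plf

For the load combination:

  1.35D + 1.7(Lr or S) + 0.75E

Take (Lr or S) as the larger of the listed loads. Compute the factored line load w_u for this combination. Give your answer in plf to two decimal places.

5323.10 plf

(Lr or S) → S = 979 plf.
1.35(1943) + 1.7(979) + 0.75(1381) = 2623.05 + 1664.30 + 1035.75 = 5323.10
w_u = 5323.10 plf.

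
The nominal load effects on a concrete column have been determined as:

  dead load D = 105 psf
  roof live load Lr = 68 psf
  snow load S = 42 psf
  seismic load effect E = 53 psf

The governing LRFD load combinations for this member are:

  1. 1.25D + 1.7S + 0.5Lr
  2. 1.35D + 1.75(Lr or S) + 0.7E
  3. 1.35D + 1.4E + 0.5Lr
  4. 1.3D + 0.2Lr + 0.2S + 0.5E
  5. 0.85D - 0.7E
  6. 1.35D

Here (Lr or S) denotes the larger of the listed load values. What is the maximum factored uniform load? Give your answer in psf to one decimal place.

(Lr or S) → Lr = 68 psf.
1. 1.25(105) + 1.7(42) + 0.5(68) = 236.7
2. 1.35(105) + 1.75(68) + 0.7(53) = 297.9
3. 1.35(105) + 1.4(53) + 0.5(68) = 250.0
4. 1.3(105) + 0.2(68) + 0.2(42) + 0.5(53) = 185.0
5. 0.85(105) - 0.7(53) = 52.2
6. 1.35(105) = 141.8
The controlling combination is 2, giving 297.9 psf.

297.9 psf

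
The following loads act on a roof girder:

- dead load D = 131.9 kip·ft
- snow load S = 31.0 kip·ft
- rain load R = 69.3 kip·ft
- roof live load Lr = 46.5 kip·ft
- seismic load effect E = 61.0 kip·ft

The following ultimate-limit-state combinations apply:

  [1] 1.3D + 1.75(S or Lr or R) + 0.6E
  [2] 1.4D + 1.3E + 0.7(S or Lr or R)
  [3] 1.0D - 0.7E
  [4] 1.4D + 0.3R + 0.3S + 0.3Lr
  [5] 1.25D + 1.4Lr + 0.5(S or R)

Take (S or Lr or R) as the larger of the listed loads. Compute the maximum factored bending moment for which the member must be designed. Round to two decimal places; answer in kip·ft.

(S or Lr or R) → R = 69.3 kip·ft; (S or R) → R = 69.3 kip·ft.
[1] 1.3(131.9) + 1.75(69.3) + 0.6(61.0) = 329.35
[2] 1.4(131.9) + 1.3(61.0) + 0.7(69.3) = 312.47
[3] 1.0(131.9) - 0.7(61.0) = 89.20
[4] 1.4(131.9) + 0.3(69.3) + 0.3(31.0) + 0.3(46.5) = 228.70
[5] 1.25(131.9) + 1.4(46.5) + 0.5(69.3) = 264.63
Maximum is from combination 1.

329.35 kip·ft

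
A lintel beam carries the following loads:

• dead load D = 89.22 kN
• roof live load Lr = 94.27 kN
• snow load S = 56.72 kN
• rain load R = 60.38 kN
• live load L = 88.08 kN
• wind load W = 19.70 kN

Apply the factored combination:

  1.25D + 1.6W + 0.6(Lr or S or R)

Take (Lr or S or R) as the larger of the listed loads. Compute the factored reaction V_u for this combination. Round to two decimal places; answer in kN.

199.61 kN

(Lr or S or R) → Lr = 94.27 kN.
1.25(89.22) + 1.6(19.70) + 0.6(94.27) = 111.53 + 31.52 + 56.56 = 199.61
V_u = 199.61 kN.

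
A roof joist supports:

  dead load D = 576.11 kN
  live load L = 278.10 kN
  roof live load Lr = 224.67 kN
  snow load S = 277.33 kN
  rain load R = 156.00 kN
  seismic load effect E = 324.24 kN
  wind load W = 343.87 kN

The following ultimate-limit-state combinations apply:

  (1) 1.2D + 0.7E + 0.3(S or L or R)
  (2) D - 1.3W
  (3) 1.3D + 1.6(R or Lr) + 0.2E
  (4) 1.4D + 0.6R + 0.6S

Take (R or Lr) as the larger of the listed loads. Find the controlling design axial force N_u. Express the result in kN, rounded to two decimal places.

(S or L or R) → L = 278.10 kN; (R or Lr) → Lr = 224.67 kN.
(1) 1.2(576.11) + 0.7(324.24) + 0.3(278.10) = 1001.73
(2) 1.0(576.11) - 1.3(343.87) = 129.08
(3) 1.3(576.11) + 1.6(224.67) + 0.2(324.24) = 1173.26
(4) 1.4(576.11) + 0.6(156.00) + 0.6(277.33) = 1066.55
Maximum is from combination 3.

1173.26 kN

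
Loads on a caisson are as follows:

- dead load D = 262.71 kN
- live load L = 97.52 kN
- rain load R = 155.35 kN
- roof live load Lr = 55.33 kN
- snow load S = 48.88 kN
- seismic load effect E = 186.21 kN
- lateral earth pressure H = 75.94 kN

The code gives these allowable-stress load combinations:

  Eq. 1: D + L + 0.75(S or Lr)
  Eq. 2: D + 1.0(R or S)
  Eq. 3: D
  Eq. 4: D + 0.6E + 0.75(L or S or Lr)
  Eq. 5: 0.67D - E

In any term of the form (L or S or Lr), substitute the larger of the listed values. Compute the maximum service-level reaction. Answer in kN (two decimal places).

(S or Lr) → Lr = 55.33 kN; (R or S) → R = 155.35 kN; (L or S or Lr) → L = 97.52 kN.
Eq. 1: 1.0(262.71) + 1.0(97.52) + 0.75(55.33) = 262.71 + 97.52 + 41.50 = 401.73
Eq. 2: 1.0(262.71) + 1.0(155.35) = 262.71 + 155.35 = 418.06
Eq. 3: 1.0(262.71) = 262.71
Eq. 4: 1.0(262.71) + 0.6(186.21) + 0.75(97.52) = 262.71 + 111.73 + 73.14 = 447.58
Eq. 5: 0.67(262.71) - 1.0(186.21) = 176.02 - 186.21 = -10.19
The controlling combination is 4, giving 447.58 kN.

447.58 kN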